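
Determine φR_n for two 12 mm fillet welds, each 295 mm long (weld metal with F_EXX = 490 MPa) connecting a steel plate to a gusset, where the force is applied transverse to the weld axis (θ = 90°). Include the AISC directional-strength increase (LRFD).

t_e = 0.707 × 12 = 8.484 mm; A_we = 8.484 × 590 = 5006 mm².
Directional factor: 1.0 + 0.5 sin^1.5(90°) = 1.5.
F_nw = 0.6 × 490 × 1.5 = 441 MPa.
φR_n = 0.75 × 441 × 5006 × 10⁻³ = 1656 kN.

φR_n ≈ 1660 kN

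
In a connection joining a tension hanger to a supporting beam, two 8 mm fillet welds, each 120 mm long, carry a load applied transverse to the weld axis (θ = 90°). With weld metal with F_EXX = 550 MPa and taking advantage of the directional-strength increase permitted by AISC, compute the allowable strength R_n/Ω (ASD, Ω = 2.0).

t_e = 0.707 × 8 = 5.656 mm; A_we = 5.656 × 240 = 1357 mm².
Directional factor: 1.0 + 0.5 sin^1.5(90°) = 1.5.
F_nw = 0.6 × 550 × 1.5 = 495 MPa.
R_n/Ω = (495 × 1357) / 2.0 × 10⁻³ = 336 kN.

R_n/Ω ≈ 336 kN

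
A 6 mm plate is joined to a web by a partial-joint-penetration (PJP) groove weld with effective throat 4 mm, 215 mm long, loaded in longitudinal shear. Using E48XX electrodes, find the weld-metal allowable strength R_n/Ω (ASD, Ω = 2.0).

E48XX → F_EXX = 480 MPa.
Effective throat (given) t_e = 4 mm.
A_we = 4 × 215 = 860 mm².
F_nw = 0.6 F_EXX = 288 MPa.
R_n/Ω = (288 × 860) / 2.0 × 10⁻³ = 123.8 kN.

R_n/Ω ≈ 124 kN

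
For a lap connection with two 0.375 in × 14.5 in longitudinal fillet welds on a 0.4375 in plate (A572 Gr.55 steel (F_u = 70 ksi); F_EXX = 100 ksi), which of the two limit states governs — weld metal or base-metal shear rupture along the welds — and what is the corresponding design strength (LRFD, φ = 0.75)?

t_e = 0.707 × 0.375 = 0.2651 in; L = 29 in.
Weld metal: φR_n = 0.75 × 0.6 × 100 × 0.2651 × 29 = 346 kips.
Base metal (shear rupture): φR_n = 0.75 × 0.6 × 70 × 0.4375 × 29 = 399.7 kips.
Governing: weld metal.

φR_n ≈ 346 kips (weld metal governs)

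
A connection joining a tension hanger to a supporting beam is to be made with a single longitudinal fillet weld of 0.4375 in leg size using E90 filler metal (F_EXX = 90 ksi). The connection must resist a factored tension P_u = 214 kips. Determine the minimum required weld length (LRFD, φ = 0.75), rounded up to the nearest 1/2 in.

Throat t_e = 0.707 × 0.4375 = 0.3093 in.
φr_n = 0.75 × 0.6 × 90 × 0.3093 = 12.53 kips/in.
L_req = P_u / φr_n = 214 / 12.53 = 17.08 in total.
Round up → use L = 17.5 in.

L = 17.5 in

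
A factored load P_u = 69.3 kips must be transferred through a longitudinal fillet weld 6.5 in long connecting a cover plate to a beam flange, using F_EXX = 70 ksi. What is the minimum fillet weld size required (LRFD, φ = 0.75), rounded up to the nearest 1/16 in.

Total weld length L = 6.5 in.
Required throat t_e = P_u / (φ × 0.6 F_EXX × L) = 69.3 / (0.75 × 0.6 × 70 × 6.5) = 0.3385 in.
Required leg w = t_e / 0.707 = 0.4787 in → use 1/2 in.

w = 1/2 in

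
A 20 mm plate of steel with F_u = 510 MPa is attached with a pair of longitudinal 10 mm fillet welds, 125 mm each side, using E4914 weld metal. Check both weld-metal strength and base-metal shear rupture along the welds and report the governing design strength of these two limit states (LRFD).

φR_n ≈ 390 kN (weld metal governs)

E49XX → F_EXX = 490 MPa.
t_e = 0.707 × 10 = 7.07 mm; L = 250 mm.
Weld metal: φR_n = 0.75 × 0.6 × 490 × 7.07 × 250 × 10⁻³ = 389.7 kN.
Base metal (shear rupture): φR_n = 0.75 × 0.6 × 510 × 20 × 250 × 10⁻³ = 1148 kN.
Governing: weld metal.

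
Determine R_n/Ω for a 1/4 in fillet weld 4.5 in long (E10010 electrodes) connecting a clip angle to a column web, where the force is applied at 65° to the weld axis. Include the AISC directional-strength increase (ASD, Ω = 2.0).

R_n/Ω ≈ 34.2 kip

E100XX → F_EXX = 100 ksi.
t_e = 0.707 × 0.25 = 0.1767 in; A_we = 0.1767 × 4.5 = 0.7954 in².
Directional factor: 1.0 + 0.5 sin^1.5(65°) = 1.431.
F_nw = 0.6 × 100 × 1.431 = 85.88 ksi.
R_n/Ω = (85.88 × 0.7954) / 2.0 = 34.16 kip.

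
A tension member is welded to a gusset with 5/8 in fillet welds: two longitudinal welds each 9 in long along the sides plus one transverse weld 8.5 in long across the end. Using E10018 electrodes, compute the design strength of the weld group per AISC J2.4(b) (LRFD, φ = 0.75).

E100XX → F_EXX = 100 ksi.
t_e = 0.707 × 0.625 = 0.4419 in.
R_nwl = 0.6 × 100 × 0.4419 × 18 = 477.2 kips (longitudinal, 2 welds).
R_nwt = 0.6 × 100 × 0.4419 × 8.5 = 225.4 kips (transverse, base value).
(i) R_nwl + R_nwt = 702.6 kips; (ii) 0.85 R_nwl + 1.5 R_nwt = 743.7 kips.
R_n = max = 743.7 kips [governs: (ii)]; φR_n = 557.8 kips.

φR_n ≈ 558 kips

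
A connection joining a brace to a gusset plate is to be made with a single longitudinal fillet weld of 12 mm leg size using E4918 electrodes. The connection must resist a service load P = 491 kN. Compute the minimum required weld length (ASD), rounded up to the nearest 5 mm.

E49XX → F_EXX = 490 MPa.
Throat t_e = 0.707 × 12 = 8.484 mm.
r_n/Ω = (0.6 × 490 × 8.484) / 2.0 = 1247 N/mm = 1.247 kN/mm.
L_req = P / (r_n/Ω) = 491 / 1.247 = 393.7 mm total.
Round up → use L = 395 mm.

L = 395 mm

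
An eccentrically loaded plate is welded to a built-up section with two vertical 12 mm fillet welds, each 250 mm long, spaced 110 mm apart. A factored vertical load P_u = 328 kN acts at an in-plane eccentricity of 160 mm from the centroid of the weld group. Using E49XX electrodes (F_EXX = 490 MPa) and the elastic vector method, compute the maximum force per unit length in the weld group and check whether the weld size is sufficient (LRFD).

f_max ≈ 2090 N/mm; NOT adequate

Total weld length L_w = 500 mm. Treat welds as unit-width lines.
Polar moment about centroid: J = 2[d³/12 + d(b/2)²] = 2[250³/12 + 250×55²] = 4117000 mm³.
Direct shear f_v = P/L_w = 328×10³ / 500 = 656 N/mm (vertical).
Torsion M = P·e = 328×10³ × 160 = 52480000 N·mm.
Critical point at (x, y) = (55, 125) from centroid. f_tx = M·y/J = 1594 N/mm; f_ty = M·x/J = 701.1 N/mm.
Resultant f_max = √[f_tx² + (f_v + f_ty)²] = √[1594² + (656 + 701.1)²] = 2093 N/mm.
Capacity per unit length: φr_n = 0.75 × 0.6 × 490 × (0.707 × 12) = 1871 N/mm.
2093 > 1871 → NOT adequate.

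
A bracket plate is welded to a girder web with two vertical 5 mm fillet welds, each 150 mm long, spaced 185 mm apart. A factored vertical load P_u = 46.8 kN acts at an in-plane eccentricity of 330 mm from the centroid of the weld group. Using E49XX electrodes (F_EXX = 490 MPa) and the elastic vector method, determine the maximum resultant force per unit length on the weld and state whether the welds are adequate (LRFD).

f_max ≈ 716 N/mm; adequate

Total weld length L_w = 300 mm. Treat welds as unit-width lines.
Polar moment about centroid: J = 2[d³/12 + d(b/2)²] = 2[150³/12 + 150×92.5²] = 3129000 mm³.
Direct shear f_v = P/L_w = 46.8×10³ / 300 = 156 N/mm (vertical).
Torsion M = P·e = 46.8×10³ × 330 = 15444000 N·mm.
Critical point at (x, y) = (92.5, 75) from centroid. f_tx = M·y/J = 370.1 N/mm; f_ty = M·x/J = 456.5 N/mm.
Resultant f_max = √[f_tx² + (f_v + f_ty)²] = √[370.1² + (156 + 456.5)²] = 715.7 N/mm.
Capacity per unit length: φr_n = 0.75 × 0.6 × 490 × (0.707 × 5) = 779.5 N/mm.
715.7 ≤ 779.5 → adequate.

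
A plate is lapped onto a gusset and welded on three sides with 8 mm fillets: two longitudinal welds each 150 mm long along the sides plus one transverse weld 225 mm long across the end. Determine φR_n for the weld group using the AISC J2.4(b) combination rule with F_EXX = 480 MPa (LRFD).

t_e = 0.707 × 8 = 5.656 mm.
R_nwl = 0.6 × 480 × 5.656 × 300 × 10⁻³ = 488.7 kN (longitudinal, 2 welds).
R_nwt = 0.6 × 480 × 5.656 × 225 × 10⁻³ = 366.5 kN (transverse, base value).
(i) R_nwl + R_nwt = 855.2 kN; (ii) 0.85 R_nwl + 1.5 R_nwt = 965.1 kN.
R_n = max = 965.1 kN [governs: (ii)]; φR_n = 723.9 kN.

φR_n ≈ 724 kN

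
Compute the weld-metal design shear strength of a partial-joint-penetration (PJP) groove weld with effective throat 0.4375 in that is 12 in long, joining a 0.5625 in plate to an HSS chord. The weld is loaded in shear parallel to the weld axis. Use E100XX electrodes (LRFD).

φR_n ≈ 236 kip

E100XX → F_EXX = 100 ksi.
Effective throat (given) t_e = 0.4375 in.
A_we = 0.4375 × 12 = 5.25 in².
F_nw = 0.6 F_EXX = 60 ksi.
φR_n = 0.75 × 60 × 5.25 = 236.2 kip.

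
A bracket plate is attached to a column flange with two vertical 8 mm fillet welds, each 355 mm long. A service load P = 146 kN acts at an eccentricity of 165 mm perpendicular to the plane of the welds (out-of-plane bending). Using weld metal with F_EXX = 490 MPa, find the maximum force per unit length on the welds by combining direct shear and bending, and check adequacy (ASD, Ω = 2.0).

f_max ≈ 609 N/mm; adequate

L_w = 2 × 355 = 710 mm; section modulus (unit throat) S = 2 × L²/6 = 42010 mm².
Direct shear f_v = P/L_w = 146×10³/710 = 205.6 N/mm.
Moment M = P × e = 146×10³ × 165 = 24090000 N·mm; bending f_b = M/S = 573.5 N/mm.
f_max = √(f_v² + f_b²) = √(205.6² + 573.5²) = 609.2 N/mm.
r_n/Ω = (1/2.0) × 0.6 × 490 × (0.707 × 8) = 831.4 N/mm → adequate.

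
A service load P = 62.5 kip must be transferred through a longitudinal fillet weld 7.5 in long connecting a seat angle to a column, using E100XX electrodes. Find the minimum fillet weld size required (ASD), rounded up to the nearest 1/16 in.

E100XX → F_EXX = 100 ksi.
Total weld length L = 7.5 in.
Required throat t_e = P × Ω / (0.6 F_EXX × L) = 62.5 × 2.0 / (0.6 × 100 × 7.5) = 0.2778 in.
Required leg w = t_e / 0.707 = 0.3929 in → use 7/16 in.

w = 7/16 in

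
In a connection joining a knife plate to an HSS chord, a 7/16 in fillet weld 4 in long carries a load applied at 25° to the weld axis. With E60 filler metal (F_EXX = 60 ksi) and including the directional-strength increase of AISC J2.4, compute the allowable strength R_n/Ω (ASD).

t_e = 0.707 × 0.4375 = 0.3093 in; A_we = 0.3093 × 4 = 1.237 in².
Directional factor: 1.0 + 0.5 sin^1.5(25°) = 1.137.
F_nw = 0.6 × 60 × 1.137 = 40.95 ksi.
R_n/Ω = (40.95 × 1.237) / 2.0 = 25.33 kip.

R_n/Ω ≈ 25.3 kip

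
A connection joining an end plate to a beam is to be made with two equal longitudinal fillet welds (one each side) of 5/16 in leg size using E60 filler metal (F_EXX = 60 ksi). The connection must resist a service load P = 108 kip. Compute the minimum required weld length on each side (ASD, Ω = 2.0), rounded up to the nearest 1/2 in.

Throat t_e = 0.707 × 0.3125 = 0.2209 in.
r_n/Ω = (0.6 × 60 × 0.2209) / 2.0 = 3.977 kip/in.
L_req = P / (r_n/Ω) = 108 / 3.977 = 27.16 in total.
Per side: 27.16 / 2 = 13.58 in.
Round up → use L = 14 in on each side.

L = 14 in on each side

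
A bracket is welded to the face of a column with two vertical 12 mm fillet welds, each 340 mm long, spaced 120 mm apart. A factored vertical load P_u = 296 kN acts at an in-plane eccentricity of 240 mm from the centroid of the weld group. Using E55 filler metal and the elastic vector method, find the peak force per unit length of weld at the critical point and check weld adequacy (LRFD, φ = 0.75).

f_max ≈ 1620 N/mm; adequate

E55XX → F_EXX = 550 MPa.
Total weld length L_w = 680 mm. Treat welds as unit-width lines.
Polar moment about centroid: J = 2[d³/12 + d(b/2)²] = 2[340³/12 + 340×60²] = 8999000 mm³.
Direct shear f_v = P/L_w = 296×10³ / 680 = 435.3 N/mm (vertical).
Torsion M = P·e = 296×10³ × 240 = 71040000 N·mm.
Critical point at (x, y) = (60, 170) from centroid. f_tx = M·y/J = 1342 N/mm; f_ty = M·x/J = 473.7 N/mm.
Resultant f_max = √[f_tx² + (f_v + f_ty)²] = √[1342² + (435.3 + 473.7)²] = 1621 N/mm.
Capacity per unit length: φr_n = 0.75 × 0.6 × 550 × (0.707 × 12) = 2100 N/mm.
1621 ≤ 2100 → adequate.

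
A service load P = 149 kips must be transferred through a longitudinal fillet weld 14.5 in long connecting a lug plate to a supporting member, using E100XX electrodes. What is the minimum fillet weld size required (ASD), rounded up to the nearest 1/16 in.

w = 1/2 in

E100XX → F_EXX = 100 ksi.
Total weld length L = 14.5 in.
Required throat t_e = P × Ω / (0.6 F_EXX × L) = 149 × 2.0 / (0.6 × 100 × 14.5) = 0.3425 in.
Required leg w = t_e / 0.707 = 0.4845 in → use 1/2 in.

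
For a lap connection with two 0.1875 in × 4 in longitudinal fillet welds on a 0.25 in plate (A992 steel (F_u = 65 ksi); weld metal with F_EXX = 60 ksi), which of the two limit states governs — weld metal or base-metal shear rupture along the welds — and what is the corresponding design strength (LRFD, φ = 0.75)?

t_e = 0.707 × 0.1875 = 0.1326 in; L = 8 in.
Weld metal: φR_n = 0.75 × 0.6 × 60 × 0.1326 × 8 = 28.63 kips.
Base metal (shear rupture): φR_n = 0.75 × 0.6 × 65 × 0.25 × 8 = 58.5 kips.
Governing: weld metal.

φR_n ≈ 28.6 kips (weld metal governs)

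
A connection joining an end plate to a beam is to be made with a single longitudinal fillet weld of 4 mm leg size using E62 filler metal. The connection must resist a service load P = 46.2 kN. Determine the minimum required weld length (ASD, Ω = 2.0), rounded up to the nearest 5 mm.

L = 90 mm

E62XX → F_EXX = 620 MPa.
Throat t_e = 0.707 × 4 = 2.828 mm.
r_n/Ω = (0.6 × 620 × 2.828) / 2.0 = 526 N/mm = 0.526 kN/mm.
L_req = P / (r_n/Ω) = 46.2 / 0.526 = 87.83 mm total.
Round up → use L = 90 mm.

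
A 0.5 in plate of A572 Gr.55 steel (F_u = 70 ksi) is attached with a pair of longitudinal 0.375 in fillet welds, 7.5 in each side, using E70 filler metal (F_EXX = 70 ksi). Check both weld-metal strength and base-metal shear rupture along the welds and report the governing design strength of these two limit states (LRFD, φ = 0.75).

φR_n ≈ 125 kips (weld metal governs)

t_e = 0.707 × 0.375 = 0.2651 in; L = 15 in.
Weld metal: φR_n = 0.75 × 0.6 × 70 × 0.2651 × 15 = 125.3 kips.
Base metal (shear rupture): φR_n = 0.75 × 0.6 × 70 × 0.5 × 15 = 236.2 kips.
Governing: weld metal.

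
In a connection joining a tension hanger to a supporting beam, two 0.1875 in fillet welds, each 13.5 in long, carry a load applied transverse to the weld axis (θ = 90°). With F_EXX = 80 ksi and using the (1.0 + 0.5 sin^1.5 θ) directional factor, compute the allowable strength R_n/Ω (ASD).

t_e = 0.707 × 0.1875 = 0.1326 in; A_we = 0.1326 × 27 = 3.579 in².
Directional factor: 1.0 + 0.5 sin^1.5(90°) = 1.5.
F_nw = 0.6 × 80 × 1.5 = 72 ksi.
R_n/Ω = (72 × 3.579) / 2.0 = 128.9 kip.

R_n/Ω ≈ 129 kip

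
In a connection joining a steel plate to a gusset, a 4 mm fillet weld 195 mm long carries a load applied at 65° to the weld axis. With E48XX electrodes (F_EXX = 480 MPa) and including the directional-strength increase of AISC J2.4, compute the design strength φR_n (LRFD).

φR_n ≈ 171 kN

t_e = 0.707 × 4 = 2.828 mm; A_we = 2.828 × 195 = 551.5 mm².
Directional factor: 1.0 + 0.5 sin^1.5(65°) = 1.431.
F_nw = 0.6 × 480 × 1.431 = 412.2 MPa.
φR_n = 0.75 × 412.2 × 551.5 × 10⁻³ = 170.5 kN.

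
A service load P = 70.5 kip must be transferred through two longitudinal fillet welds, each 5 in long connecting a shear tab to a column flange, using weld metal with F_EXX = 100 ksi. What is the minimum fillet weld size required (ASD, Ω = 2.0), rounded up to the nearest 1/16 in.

w = 3/8 in

Total weld length L = 10 in.
Required throat t_e = P × Ω / (0.6 F_EXX × L) = 70.5 × 2.0 / (0.6 × 100 × 10) = 0.235 in.
Required leg w = t_e / 0.707 = 0.3324 in → use 3/8 in.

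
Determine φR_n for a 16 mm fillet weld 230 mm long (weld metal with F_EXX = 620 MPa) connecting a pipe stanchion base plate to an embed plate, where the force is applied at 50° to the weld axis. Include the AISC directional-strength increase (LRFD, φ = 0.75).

φR_n ≈ 969 kN

t_e = 0.707 × 16 = 11.31 mm; A_we = 11.31 × 230 = 2602 mm².
Directional factor: 1.0 + 0.5 sin^1.5(50°) = 1.335.
F_nw = 0.6 × 620 × 1.335 = 496.7 MPa.
φR_n = 0.75 × 496.7 × 2602 × 10⁻³ = 969.2 kN.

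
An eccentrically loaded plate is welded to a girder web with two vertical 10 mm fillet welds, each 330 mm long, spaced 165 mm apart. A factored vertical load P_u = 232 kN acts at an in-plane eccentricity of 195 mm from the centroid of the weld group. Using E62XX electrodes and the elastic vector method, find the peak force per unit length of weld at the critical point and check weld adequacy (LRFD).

E62XX → F_EXX = 620 MPa.
Total weld length L_w = 660 mm. Treat welds as unit-width lines.
Polar moment about centroid: J = 2[d³/12 + d(b/2)²] = 2[330³/12 + 330×82.5²] = 10480000 mm³.
Direct shear f_v = P/L_w = 232×10³ / 660 = 351.5 N/mm (vertical).
Torsion M = P·e = 232×10³ × 195 = 45240000 N·mm.
Critical point at (x, y) = (82.5, 165) from centroid. f_tx = M·y/J = 712.2 N/mm; f_ty = M·x/J = 356.1 N/mm.
Resultant f_max = √[f_tx² + (f_v + f_ty)²] = √[712.2² + (351.5 + 356.1)²] = 1004 N/mm.
Capacity per unit length: φr_n = 0.75 × 0.6 × 620 × (0.707 × 10) = 1973 N/mm.
1004 ≤ 1973 → adequate.

f_max ≈ 1000 N/mm; adequate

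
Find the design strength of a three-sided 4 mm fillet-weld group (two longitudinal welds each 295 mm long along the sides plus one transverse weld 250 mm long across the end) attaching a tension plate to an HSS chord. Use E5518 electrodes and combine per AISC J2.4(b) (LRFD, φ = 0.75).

E55XX → F_EXX = 550 MPa.
t_e = 0.707 × 4 = 2.828 mm.
R_nwl = 0.6 × 550 × 2.828 × 590 × 10⁻³ = 550.6 kN (longitudinal, 2 welds).
R_nwt = 0.6 × 550 × 2.828 × 250 × 10⁻³ = 233.3 kN (transverse, base value).
(i) R_nwl + R_nwt = 783.9 kN; (ii) 0.85 R_nwl + 1.5 R_nwt = 818 kN.
R_n = max = 818 kN [governs: (ii)]; φR_n = 613.5 kN.

φR_n ≈ 613 kN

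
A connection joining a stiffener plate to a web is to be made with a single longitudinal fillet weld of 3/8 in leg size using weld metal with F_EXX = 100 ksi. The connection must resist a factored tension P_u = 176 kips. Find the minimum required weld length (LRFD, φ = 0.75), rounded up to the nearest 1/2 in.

L = 15 in

Throat t_e = 0.707 × 0.375 = 0.2651 in.
φr_n = 0.75 × 0.6 × 100 × 0.2651 = 11.93 kips/in.
L_req = P_u / φr_n = 176 / 11.93 = 14.75 in total.
Round up → use L = 15 in.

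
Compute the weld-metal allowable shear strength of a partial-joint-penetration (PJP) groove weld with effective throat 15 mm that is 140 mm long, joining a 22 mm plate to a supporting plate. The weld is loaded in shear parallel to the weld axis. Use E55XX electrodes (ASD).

E55XX → F_EXX = 550 MPa.
Effective throat (given) t_e = 15 mm.
A_we = 15 × 140 = 2100 mm².
F_nw = 0.6 F_EXX = 330 MPa.
R_n/Ω = (330 × 2100) / 2.0 × 10⁻³ = 346.5 kN.

R_n/Ω ≈ 346 kN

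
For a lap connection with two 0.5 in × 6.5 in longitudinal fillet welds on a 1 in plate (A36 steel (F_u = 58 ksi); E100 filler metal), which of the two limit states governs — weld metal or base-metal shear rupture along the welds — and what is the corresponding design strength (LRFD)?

E100XX → F_EXX = 100 ksi.
t_e = 0.707 × 0.5 = 0.3535 in; L = 13 in.
Weld metal: φR_n = 0.75 × 0.6 × 100 × 0.3535 × 13 = 206.8 kip.
Base metal (shear rupture): φR_n = 0.75 × 0.6 × 58 × 1 × 13 = 339.3 kip.
Governing: weld metal.

φR_n ≈ 207 kip (weld metal governs)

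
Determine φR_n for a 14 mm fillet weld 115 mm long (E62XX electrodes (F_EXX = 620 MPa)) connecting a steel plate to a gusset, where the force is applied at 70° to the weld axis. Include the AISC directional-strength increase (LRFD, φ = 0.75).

φR_n ≈ 462 kN

t_e = 0.707 × 14 = 9.898 mm; A_we = 9.898 × 115 = 1138 mm².
Directional factor: 1.0 + 0.5 sin^1.5(70°) = 1.455.
F_nw = 0.6 × 620 × 1.455 = 541.4 MPa.
φR_n = 0.75 × 541.4 × 1138 × 10⁻³ = 462.2 kN.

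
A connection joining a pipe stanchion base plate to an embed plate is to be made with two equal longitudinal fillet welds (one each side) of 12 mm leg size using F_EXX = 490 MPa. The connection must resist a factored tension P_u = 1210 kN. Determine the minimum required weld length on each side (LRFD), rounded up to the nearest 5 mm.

Throat t_e = 0.707 × 12 = 8.484 mm.
φr_n = 0.75 × 0.6 × 490 × 8.484 × 10⁻³ = 1.871 kN/mm.
L_req = P_u / φr_n = 1210 / 1.871 = 646.8 mm total.
Per side: 646.8 / 2 = 323.4 mm.
Round up → use L = 325 mm on each side.

L = 325 mm on each side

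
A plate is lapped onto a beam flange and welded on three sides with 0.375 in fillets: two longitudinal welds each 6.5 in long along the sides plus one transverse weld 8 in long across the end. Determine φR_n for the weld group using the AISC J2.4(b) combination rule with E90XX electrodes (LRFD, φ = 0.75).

E90XX → F_EXX = 90 ksi.
t_e = 0.707 × 0.375 = 0.2651 in.
R_nwl = 0.6 × 90 × 0.2651 × 13 = 186.1 kips (longitudinal, 2 welds).
R_nwt = 0.6 × 90 × 0.2651 × 8 = 114.5 kips (transverse, base value).
(i) R_nwl + R_nwt = 300.7 kips; (ii) 0.85 R_nwl + 1.5 R_nwt = 330 kips.
R_n = max = 330 kips [governs: (ii)]; φR_n = 247.5 kips.

φR_n ≈ 248 kips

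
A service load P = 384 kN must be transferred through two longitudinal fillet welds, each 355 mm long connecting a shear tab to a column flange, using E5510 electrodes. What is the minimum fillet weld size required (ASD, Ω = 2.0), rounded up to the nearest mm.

E55XX → F_EXX = 550 MPa.
Total weld length L = 710 mm.
Required throat t_e = P × Ω / (0.6 F_EXX × L) = 384 × 2.0 / (0.6 × 550 × 710 × 10⁻³) = 3.278 mm.
Required leg w = t_e / 0.707 = 4.636 mm → use 5 mm.

w = 5 mm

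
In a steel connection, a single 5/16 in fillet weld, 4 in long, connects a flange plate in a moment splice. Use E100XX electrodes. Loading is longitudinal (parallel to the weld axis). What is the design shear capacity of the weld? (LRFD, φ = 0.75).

φR_n ≈ 39.8 kips

E100XX → F_EXX = 100 ksi.
Effective throat t_e = 0.707 × 0.3125 = 0.2209 in.
Total length L = 4 in; A_we = 0.2209 × 4 = 0.8837 in².
F_nw = 0.6 F_EXX = 0.6 × 100 = 60 ksi.
φR_n = 0.75 × 60 × 0.8837 = 39.77 kips.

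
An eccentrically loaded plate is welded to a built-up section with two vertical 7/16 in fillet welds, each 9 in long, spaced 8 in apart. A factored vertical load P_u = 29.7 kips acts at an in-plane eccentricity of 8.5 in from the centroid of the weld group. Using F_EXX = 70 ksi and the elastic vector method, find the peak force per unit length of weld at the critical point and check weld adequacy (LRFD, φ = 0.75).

Total weld length L_w = 18 in. Treat welds as unit-width lines.
Polar moment about centroid: J = 2[d³/12 + d(b/2)²] = 2[9³/12 + 9×4²] = 409.5 in³.
Direct shear f_v = P/L_w = 29.7 / 18 = 1.65 kip/in (vertical).
Torsion M = P·e = 29.7 × 8.5 = 252.45 kip·in.
Critical point at (x, y) = (4, 4.5) from centroid. f_tx = M·y/J = 2.774 kip/in; f_ty = M·x/J = 2.466 kip/in.
Resultant f_max = √[f_tx² + (f_v + f_ty)²] = √[2.774² + (1.65 + 2.466)²] = 4.964 kip/in.
Capacity per unit length: φr_n = 0.75 × 0.6 × 70 × (0.707 × 0.4375) = 9.743 kip/in.
4.964 ≤ 9.743 → adequate.

f_max ≈ 4.96 kip/in; adequate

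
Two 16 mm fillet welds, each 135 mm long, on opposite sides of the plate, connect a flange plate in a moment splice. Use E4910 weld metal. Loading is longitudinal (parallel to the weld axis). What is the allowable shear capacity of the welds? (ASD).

R_n/Ω ≈ 449 kN

E49XX → F_EXX = 490 MPa.
Effective throat t_e = 0.707 × 16 = 11.31 mm.
Total length L = 270 mm; A_we = 11.31 × 270 = 3054 mm².
F_nw = 0.6 F_EXX = 0.6 × 490 = 294 MPa.
R_n = 294 × 3054 × 10⁻³ = 897.9 kN; R_n/Ω = 897.9/2.0 = 449 kN.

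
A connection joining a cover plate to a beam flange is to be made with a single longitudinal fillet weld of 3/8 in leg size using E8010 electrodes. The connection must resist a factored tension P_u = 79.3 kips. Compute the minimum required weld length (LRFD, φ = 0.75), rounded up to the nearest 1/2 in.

E80XX → F_EXX = 80 ksi.
Throat t_e = 0.707 × 0.375 = 0.2651 in.
φr_n = 0.75 × 0.6 × 80 × 0.2651 = 9.544 kips/in.
L_req = P_u / φr_n = 79.3 / 9.544 = 8.308 in total.
Round up → use L = 8.5 in.

L = 8.5 in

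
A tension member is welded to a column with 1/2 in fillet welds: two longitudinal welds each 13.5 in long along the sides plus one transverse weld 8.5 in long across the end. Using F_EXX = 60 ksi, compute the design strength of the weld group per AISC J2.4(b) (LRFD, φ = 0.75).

t_e = 0.707 × 0.5 = 0.3535 in.
R_nwl = 0.6 × 60 × 0.3535 × 27 = 343.6 kip (longitudinal, 2 welds).
R_nwt = 0.6 × 60 × 0.3535 × 8.5 = 108.2 kip (transverse, base value).
(i) R_nwl + R_nwt = 451.8 kip; (ii) 0.85 R_nwl + 1.5 R_nwt = 454.3 kip.
R_n = max = 454.3 kip [governs: (ii)]; φR_n = 340.7 kip.

φR_n ≈ 341 kip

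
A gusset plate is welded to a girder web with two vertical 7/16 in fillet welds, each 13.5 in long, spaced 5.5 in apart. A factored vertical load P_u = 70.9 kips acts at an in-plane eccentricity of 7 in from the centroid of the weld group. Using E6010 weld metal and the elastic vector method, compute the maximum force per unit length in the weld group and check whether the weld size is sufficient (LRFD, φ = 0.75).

f_max ≈ 7.3 kip/in; adequate

E60XX → F_EXX = 60 ksi.
Total weld length L_w = 27 in. Treat welds as unit-width lines.
Polar moment about centroid: J = 2[d³/12 + d(b/2)²] = 2[13.5³/12 + 13.5×2.75²] = 614.2 in³.
Direct shear f_v = P/L_w = 70.9 / 27 = 2.626 kip/in (vertical).
Torsion M = P·e = 70.9 × 7 = 496.3 kip·in.
Critical point at (x, y) = (2.75, 6.75) from centroid. f_tx = M·y/J = 5.454 kip/in; f_ty = M·x/J = 2.222 kip/in.
Resultant f_max = √[f_tx² + (f_v + f_ty)²] = √[5.454² + (2.626 + 2.222)²] = 7.297 kip/in.
Capacity per unit length: φr_n = 0.75 × 0.6 × 60 × (0.707 × 0.4375) = 8.351 kip/in.
7.297 ≤ 8.351 → adequate.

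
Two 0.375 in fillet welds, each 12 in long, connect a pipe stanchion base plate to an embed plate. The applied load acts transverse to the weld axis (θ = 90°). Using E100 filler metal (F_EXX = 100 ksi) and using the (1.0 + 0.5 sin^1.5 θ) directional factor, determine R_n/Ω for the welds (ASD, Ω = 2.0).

t_e = 0.707 × 0.375 = 0.2651 in; A_we = 0.2651 × 24 = 6.363 in².
Directional factor: 1.0 + 0.5 sin^1.5(90°) = 1.5.
F_nw = 0.6 × 100 × 1.5 = 90 ksi.
R_n/Ω = (90 × 6.363) / 2.0 = 286.3 kip.

R_n/Ω ≈ 286 kip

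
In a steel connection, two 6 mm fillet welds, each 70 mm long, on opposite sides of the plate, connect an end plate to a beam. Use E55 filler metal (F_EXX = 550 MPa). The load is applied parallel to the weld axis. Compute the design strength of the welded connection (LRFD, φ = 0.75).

Effective throat t_e = 0.707 × 6 = 4.242 mm.
Total length L = 140 mm; A_we = 4.242 × 140 = 593.9 mm².
F_nw = 0.6 F_EXX = 0.6 × 550 = 330 MPa.
φR_n = 0.75 × 330 × 593.9 × 10⁻³ = 147 kN.

φR_n ≈ 147 kN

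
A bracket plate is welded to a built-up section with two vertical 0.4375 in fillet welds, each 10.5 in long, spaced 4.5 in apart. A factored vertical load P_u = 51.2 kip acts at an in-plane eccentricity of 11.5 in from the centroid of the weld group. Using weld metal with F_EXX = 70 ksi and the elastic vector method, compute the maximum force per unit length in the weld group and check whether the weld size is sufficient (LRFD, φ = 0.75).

Total weld length L_w = 21 in. Treat welds as unit-width lines.
Polar moment about centroid: J = 2[d³/12 + d(b/2)²] = 2[10.5³/12 + 10.5×2.25²] = 299.2 in³.
Direct shear f_v = P/L_w = 51.2 / 21 = 2.438 kip/in (vertical).
Torsion M = P·e = 51.2 × 11.5 = 588.8 kip·in.
Critical point at (x, y) = (2.25, 5.25) from centroid. f_tx = M·y/J = 10.33 kip/in; f_ty = M·x/J = 4.427 kip/in.
Resultant f_max = √[f_tx² + (f_v + f_ty)²] = √[10.33² + (2.438 + 4.427)²] = 12.4 kip/in.
Capacity per unit length: φr_n = 0.75 × 0.6 × 70 × (0.707 × 0.4375) = 9.743 kip/in.
12.4 > 9.743 → NOT adequate.

f_max ≈ 12.4 kip/in; NOT adequate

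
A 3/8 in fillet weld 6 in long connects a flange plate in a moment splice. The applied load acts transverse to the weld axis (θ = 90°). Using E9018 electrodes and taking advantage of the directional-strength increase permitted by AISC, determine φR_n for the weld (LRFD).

φR_n ≈ 96.6 kip

E90XX → F_EXX = 90 ksi.
t_e = 0.707 × 0.375 = 0.2651 in; A_we = 0.2651 × 6 = 1.591 in².
Directional factor: 1.0 + 0.5 sin^1.5(90°) = 1.5.
F_nw = 0.6 × 90 × 1.5 = 81 ksi.
φR_n = 0.75 × 81 × 1.591 = 96.64 kip.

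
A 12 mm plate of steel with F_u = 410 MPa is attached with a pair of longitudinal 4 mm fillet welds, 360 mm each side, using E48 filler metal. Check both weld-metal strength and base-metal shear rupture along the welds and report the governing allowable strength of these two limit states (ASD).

R_n/Ω ≈ 293 kN (weld metal governs)

E48XX → F_EXX = 480 MPa.
t_e = 0.707 × 4 = 2.828 mm; L = 720 mm.
Weld metal: R_n/Ω = (1/2.0) × 0.6 × 480 × 2.828 × 720 × 10⁻³ = 293.2 kN.
Base metal (shear rupture): R_n/Ω = (1/2.0) × 0.6 × 410 × 12 × 720 × 10⁻³ = 1063 kN.
Governing: weld metal.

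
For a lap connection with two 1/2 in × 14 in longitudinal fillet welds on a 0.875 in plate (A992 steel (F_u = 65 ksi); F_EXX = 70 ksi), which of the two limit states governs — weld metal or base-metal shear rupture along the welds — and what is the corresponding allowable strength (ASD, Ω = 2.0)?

t_e = 0.707 × 0.5 = 0.3535 in; L = 28 in.
Weld metal: R_n/Ω = (1/2.0) × 0.6 × 70 × 0.3535 × 28 = 207.9 kip.
Base metal (shear rupture): R_n/Ω = (1/2.0) × 0.6 × 65 × 0.875 × 28 = 477.8 kip.
Governing: weld metal.

R_n/Ω ≈ 208 kip (weld metal governs)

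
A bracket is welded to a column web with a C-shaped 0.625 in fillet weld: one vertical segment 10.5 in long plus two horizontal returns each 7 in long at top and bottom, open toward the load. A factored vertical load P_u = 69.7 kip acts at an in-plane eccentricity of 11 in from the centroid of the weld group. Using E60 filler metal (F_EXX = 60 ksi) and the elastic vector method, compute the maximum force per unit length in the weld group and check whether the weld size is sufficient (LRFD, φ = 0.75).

Total weld length L_w = 24.5 in. Treat welds as unit-width lines.
Centroid: x̄ = 2×7×3.5 / 24.5 = 2 in from the vertical weld.
Polar moment about centroid: J = I_x + I_y = [10.5³/12 + 2×7×5.25²] + [10.5×2² + 2(7³/12 + 7×1.5²)] = 613 in³.
Direct shear f_v = P/L_w = 69.7 / 24.5 = 2.845 kip/in (vertical).
Torsion M = P·e = 69.7 × 11 = 766.7 kip·in.
Critical point at (x, y) = (5, 5.25) from centroid. f_tx = M·y/J = 6.566 kip/in; f_ty = M·x/J = 6.254 kip/in.
Resultant f_max = √[f_tx² + (f_v + f_ty)²] = √[6.566² + (2.845 + 6.254)²] = 11.22 kip/in.
Capacity per unit length: φr_n = 0.75 × 0.6 × 60 × (0.707 × 0.625) = 11.93 kip/in.
11.22 ≤ 11.93 → adequate.

f_max ≈ 11.2 kip/in; adequate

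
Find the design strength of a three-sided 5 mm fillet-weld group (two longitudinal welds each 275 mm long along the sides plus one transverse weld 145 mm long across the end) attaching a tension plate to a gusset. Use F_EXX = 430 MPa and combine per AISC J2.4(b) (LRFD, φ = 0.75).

t_e = 0.707 × 5 = 3.535 mm.
R_nwl = 0.6 × 430 × 3.535 × 550 × 10⁻³ = 501.6 kN (longitudinal, 2 welds).
R_nwt = 0.6 × 430 × 3.535 × 145 × 10⁻³ = 132.2 kN (transverse, base value).
(i) R_nwl + R_nwt = 633.9 kN; (ii) 0.85 R_nwl + 1.5 R_nwt = 624.7 kN.
R_n = max = 633.9 kN [governs: (i)]; φR_n = 475.4 kN.

φR_n ≈ 475 kN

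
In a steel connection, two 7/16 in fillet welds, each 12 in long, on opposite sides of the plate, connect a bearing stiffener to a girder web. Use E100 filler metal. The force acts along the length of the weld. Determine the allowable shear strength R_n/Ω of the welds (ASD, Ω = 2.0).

E100XX → F_EXX = 100 ksi.
Effective throat t_e = 0.707 × 0.4375 = 0.3093 in.
Total length L = 24 in; A_we = 0.3093 × 24 = 7.423 in².
F_nw = 0.6 F_EXX = 0.6 × 100 = 60 ksi.
R_n = 60 × 7.423 = 445.4 kip; R_n/Ω = 445.4/2.0 = 222.7 kip.

R_n/Ω ≈ 223 kip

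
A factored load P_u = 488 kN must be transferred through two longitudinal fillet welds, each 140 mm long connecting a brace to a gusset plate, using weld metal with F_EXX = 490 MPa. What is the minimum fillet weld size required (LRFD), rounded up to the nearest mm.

Total weld length L = 280 mm.
Required throat t_e = P_u / (φ × 0.6 F_EXX × L) = 488 / (0.75 × 0.6 × 490 × 280 × 10⁻³) = 7.904 mm.
Required leg w = t_e / 0.707 = 11.18 mm → use 12 mm.

w = 12 mm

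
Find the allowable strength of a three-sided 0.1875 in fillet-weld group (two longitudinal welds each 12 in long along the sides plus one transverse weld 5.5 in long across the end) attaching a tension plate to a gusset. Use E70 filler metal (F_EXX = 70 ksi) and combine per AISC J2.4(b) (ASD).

R_n/Ω ≈ 82.1 kips

t_e = 0.707 × 0.1875 = 0.1326 in.
R_nwl = 0.6 × 70 × 0.1326 × 24 = 133.6 kips (longitudinal, 2 welds).
R_nwt = 0.6 × 70 × 0.1326 × 5.5 = 30.62 kips (transverse, base value).
(i) R_nwl + R_nwt = 164.2 kips; (ii) 0.85 R_nwl + 1.5 R_nwt = 159.5 kips.
R_n = max = 164.2 kips [governs: (i)]; R_n/Ω = 82.12 kips.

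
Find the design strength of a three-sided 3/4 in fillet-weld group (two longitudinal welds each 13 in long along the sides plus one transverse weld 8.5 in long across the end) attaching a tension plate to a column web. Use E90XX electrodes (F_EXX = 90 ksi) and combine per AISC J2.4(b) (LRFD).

t_e = 0.707 × 0.75 = 0.5302 in.
R_nwl = 0.6 × 90 × 0.5302 × 26 = 744.5 kip (longitudinal, 2 welds).
R_nwt = 0.6 × 90 × 0.5302 × 8.5 = 243.4 kip (transverse, base value).
(i) R_nwl + R_nwt = 987.9 kip; (ii) 0.85 R_nwl + 1.5 R_nwt = 997.9 kip.
R_n = max = 997.9 kip [governs: (ii)]; φR_n = 748.4 kip.

φR_n ≈ 748 kip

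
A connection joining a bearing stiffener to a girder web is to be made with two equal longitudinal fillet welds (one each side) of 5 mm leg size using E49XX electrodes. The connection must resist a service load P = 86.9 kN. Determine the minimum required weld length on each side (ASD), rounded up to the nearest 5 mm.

E49XX → F_EXX = 490 MPa.
Throat t_e = 0.707 × 5 = 3.535 mm.
r_n/Ω = (0.6 × 490 × 3.535) / 2.0 = 519.6 N/mm = 0.5196 kN/mm.
L_req = P / (r_n/Ω) = 86.9 / 0.5196 = 167.2 mm total.
Per side: 167.2 / 2 = 83.61 mm.
Round up → use L = 85 mm on each side.

L = 85 mm on each side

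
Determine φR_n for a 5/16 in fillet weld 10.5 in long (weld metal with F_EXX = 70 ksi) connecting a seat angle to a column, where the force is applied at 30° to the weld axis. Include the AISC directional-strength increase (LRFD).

t_e = 0.707 × 0.3125 = 0.2209 in; A_we = 0.2209 × 10.5 = 2.32 in².
Directional factor: 1.0 + 0.5 sin^1.5(30°) = 1.177.
F_nw = 0.6 × 70 × 1.177 = 49.42 ksi.
φR_n = 0.75 × 49.42 × 2.32 = 85.99 kip.

φR_n ≈ 86 kip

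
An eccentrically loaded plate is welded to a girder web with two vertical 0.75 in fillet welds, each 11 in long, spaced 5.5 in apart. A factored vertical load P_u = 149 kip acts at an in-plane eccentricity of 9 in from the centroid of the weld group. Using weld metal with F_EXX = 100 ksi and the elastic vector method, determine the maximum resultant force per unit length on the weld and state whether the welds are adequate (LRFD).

Total weld length L_w = 22 in. Treat welds as unit-width lines.
Polar moment about centroid: J = 2[d³/12 + d(b/2)²] = 2[11³/12 + 11×2.75²] = 388.2 in³.
Direct shear f_v = P/L_w = 149 / 22 = 6.773 kip/in (vertical).
Torsion M = P·e = 149 × 9 = 1341 kip·in.
Critical point at (x, y) = (2.75, 5.5) from centroid. f_tx = M·y/J = 19 kip/in; f_ty = M·x/J = 9.499 kip/in.
Resultant f_max = √[f_tx² + (f_v + f_ty)²] = √[19² + (6.773 + 9.499)²] = 25.01 kip/in.
Capacity per unit length: φr_n = 0.75 × 0.6 × 100 × (0.707 × 0.75) = 23.86 kip/in.
25.01 > 23.86 → NOT adequate.

f_max ≈ 25 kip/in; NOT adequate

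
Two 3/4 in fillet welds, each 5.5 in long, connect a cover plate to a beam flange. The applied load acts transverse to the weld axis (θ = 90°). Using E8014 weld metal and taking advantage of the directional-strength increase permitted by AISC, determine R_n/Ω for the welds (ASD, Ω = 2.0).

R_n/Ω ≈ 210 kips

E80XX → F_EXX = 80 ksi.
t_e = 0.707 × 0.75 = 0.5302 in; A_we = 0.5302 × 11 = 5.833 in².
Directional factor: 1.0 + 0.5 sin^1.5(90°) = 1.5.
F_nw = 0.6 × 80 × 1.5 = 72 ksi.
R_n/Ω = (72 × 5.833) / 2.0 = 210 kips.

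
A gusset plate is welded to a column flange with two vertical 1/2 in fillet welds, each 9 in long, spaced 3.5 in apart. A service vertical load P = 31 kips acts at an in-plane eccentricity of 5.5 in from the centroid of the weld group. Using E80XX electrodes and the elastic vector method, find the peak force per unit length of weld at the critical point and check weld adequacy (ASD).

f_max ≈ 5.52 kip/in; adequate

E80XX → F_EXX = 80 ksi.
Total weld length L_w = 18 in. Treat welds as unit-width lines.
Polar moment about centroid: J = 2[d³/12 + d(b/2)²] = 2[9³/12 + 9×1.75²] = 176.6 in³.
Direct shear f_v = P/L_w = 31 / 18 = 1.722 kip/in (vertical).
Torsion M = P·e = 31 × 5.5 = 170.5 kip·in.
Critical point at (x, y) = (1.75, 4.5) from centroid. f_tx = M·y/J = 4.344 kip/in; f_ty = M·x/J = 1.689 kip/in.
Resultant f_max = √[f_tx² + (f_v + f_ty)²] = √[4.344² + (1.722 + 1.689)²] = 5.523 kip/in.
Capacity per unit length: r_n/Ω = (1/2.0) × 0.6 × 80 × (0.707 × 0.5) = 8.484 kip/in.
5.523 ≤ 8.484 → adequate.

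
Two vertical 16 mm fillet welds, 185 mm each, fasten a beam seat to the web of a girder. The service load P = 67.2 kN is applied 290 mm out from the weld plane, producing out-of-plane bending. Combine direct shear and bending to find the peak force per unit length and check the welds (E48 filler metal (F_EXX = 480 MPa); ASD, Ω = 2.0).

L_w = 2 × 185 = 370 mm; section modulus (unit throat) S = 2 × L²/6 = 11410 mm².
Direct shear f_v = P/L_w = 67.2×10³/370 = 181.6 N/mm.
Moment M = P × e = 67.2×10³ × 290 = 19488000 N·mm; bending f_b = M/S = 1708 N/mm.
f_max = √(f_v² + f_b²) = √(181.6² + 1708²) = 1718 N/mm.
r_n/Ω = (1/2.0) × 0.6 × 480 × (0.707 × 16) = 1629 N/mm → NOT adequate.

f_max ≈ 1720 N/mm; NOT adequate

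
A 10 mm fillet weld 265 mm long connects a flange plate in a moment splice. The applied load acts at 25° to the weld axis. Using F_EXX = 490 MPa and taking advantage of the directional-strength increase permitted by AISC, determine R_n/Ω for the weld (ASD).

R_n/Ω ≈ 313 kN

t_e = 0.707 × 10 = 7.07 mm; A_we = 7.07 × 265 = 1874 mm².
Directional factor: 1.0 + 0.5 sin^1.5(25°) = 1.137.
F_nw = 0.6 × 490 × 1.137 = 334.4 MPa.
R_n/Ω = (334.4 × 1874) / 2.0 × 10⁻³ = 313.2 kN.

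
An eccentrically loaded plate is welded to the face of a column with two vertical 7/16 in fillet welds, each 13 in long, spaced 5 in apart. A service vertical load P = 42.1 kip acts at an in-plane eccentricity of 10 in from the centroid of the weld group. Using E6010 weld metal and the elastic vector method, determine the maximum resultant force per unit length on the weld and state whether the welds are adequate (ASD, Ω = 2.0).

f_max ≈ 6.31 kip/in; NOT adequate

E60XX → F_EXX = 60 ksi.
Total weld length L_w = 26 in. Treat welds as unit-width lines.
Polar moment about centroid: J = 2[d³/12 + d(b/2)²] = 2[13³/12 + 13×2.5²] = 528.7 in³.
Direct shear f_v = P/L_w = 42.1 / 26 = 1.619 kip/in (vertical).
Torsion M = P·e = 42.1 × 10 = 421 kip·in.
Critical point at (x, y) = (2.5, 6.5) from centroid. f_tx = M·y/J = 5.176 kip/in; f_ty = M·x/J = 1.991 kip/in.
Resultant f_max = √[f_tx² + (f_v + f_ty)²] = √[5.176² + (1.619 + 1.991)²] = 6.311 kip/in.
Capacity per unit length: r_n/Ω = (1/2.0) × 0.6 × 60 × (0.707 × 0.4375) = 5.568 kip/in.
6.311 > 5.568 → NOT adequate.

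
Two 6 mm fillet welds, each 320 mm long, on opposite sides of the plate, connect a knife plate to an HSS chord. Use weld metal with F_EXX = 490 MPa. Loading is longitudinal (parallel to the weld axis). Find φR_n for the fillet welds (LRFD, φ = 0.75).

Effective throat t_e = 0.707 × 6 = 4.242 mm.
Total length L = 640 mm; A_we = 4.242 × 640 = 2715 mm².
F_nw = 0.6 F_EXX = 0.6 × 490 = 294 MPa.
φR_n = 0.75 × 294 × 2715 × 10⁻³ = 598.6 kN.

φR_n ≈ 599 kN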